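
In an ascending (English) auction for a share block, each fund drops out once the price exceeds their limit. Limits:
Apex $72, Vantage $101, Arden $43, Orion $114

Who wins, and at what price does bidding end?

Rule: the price rises until one bidder remains; the winner pays the price at which the last rival dropped out.
Limits ranked: 114 (Orion) > 101 (Vantage) > 72 (Apex) > 43 (Arden)
Bidding ends when Vantage exits at $101; Orion takes it.

Orion wins at $101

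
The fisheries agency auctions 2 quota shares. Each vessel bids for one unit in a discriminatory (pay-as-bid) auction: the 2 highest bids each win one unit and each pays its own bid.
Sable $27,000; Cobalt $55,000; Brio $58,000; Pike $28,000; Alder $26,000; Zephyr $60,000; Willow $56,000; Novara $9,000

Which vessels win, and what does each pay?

Zephyr $60,000, Brio $58,000

Bids ranked high→low: 60,000 (Zephyr), 58,000 (Brio), 56,000 (Willow), 55,000 (Cobalt), …
Winners (2 units): Zephyr, Brio.
Each winner pays its own bid: Zephyr $60,000, Brio $58,000.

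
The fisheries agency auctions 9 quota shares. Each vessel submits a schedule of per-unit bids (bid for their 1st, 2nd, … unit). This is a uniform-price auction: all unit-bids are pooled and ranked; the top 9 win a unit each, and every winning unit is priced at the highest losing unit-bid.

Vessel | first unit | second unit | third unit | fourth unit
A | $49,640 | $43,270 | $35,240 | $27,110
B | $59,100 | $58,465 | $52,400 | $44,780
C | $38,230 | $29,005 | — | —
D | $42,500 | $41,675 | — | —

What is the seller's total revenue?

Total revenue: $317,160

Pooled unit-bids ranked (top 9): 59,100 (B-1), 58,465 (B-2), 52,400 (B-3), 49,640 (A-1), 44,780 (B-4), 43,270 (A-2), 42,500 (D-1), 41,675 (D-2), 38,230 (C-1)
First bid not allocated: $35,240.
Allocation: A 2, B 4, C 1, D 2. Every unit priced at $35,240.
Revenue = 9 × 35,240 = $317,160.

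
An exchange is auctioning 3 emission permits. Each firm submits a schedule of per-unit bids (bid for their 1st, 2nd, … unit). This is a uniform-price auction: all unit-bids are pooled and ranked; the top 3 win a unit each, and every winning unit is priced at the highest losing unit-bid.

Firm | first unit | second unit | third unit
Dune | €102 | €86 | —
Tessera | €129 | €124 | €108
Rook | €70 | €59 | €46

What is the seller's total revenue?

Pooled unit-bids ranked (top 3): 129 (Tessera-1), 124 (Tessera-2), 108 (Tessera-3)
The (k+1)-th unit-bid is €102.
Allocation: Tessera 3. Every unit priced at €102.
Revenue = 3 × 102 = €306.

Total revenue: €306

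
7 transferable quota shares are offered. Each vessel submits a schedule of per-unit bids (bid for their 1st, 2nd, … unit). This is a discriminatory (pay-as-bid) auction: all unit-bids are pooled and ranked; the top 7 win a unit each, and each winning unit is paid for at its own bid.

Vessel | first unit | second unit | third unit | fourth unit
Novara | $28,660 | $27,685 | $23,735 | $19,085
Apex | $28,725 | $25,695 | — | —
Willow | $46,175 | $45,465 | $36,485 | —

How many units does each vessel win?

Apex 2, Novara 2, Willow 3

Merging the schedules and taking the best 7: 46,175 (Willow-1), 45,465 (Willow-2), 36,485 (Willow-3), 28,725 (Apex-1), 28,660 (Novara-1), 27,685 (Novara-2), 25,695 (Apex-2)
Next rejected bid: $23,735 (not a price — pay-as-bid).
Allocation: Apex 2, Novara 2, Willow 3.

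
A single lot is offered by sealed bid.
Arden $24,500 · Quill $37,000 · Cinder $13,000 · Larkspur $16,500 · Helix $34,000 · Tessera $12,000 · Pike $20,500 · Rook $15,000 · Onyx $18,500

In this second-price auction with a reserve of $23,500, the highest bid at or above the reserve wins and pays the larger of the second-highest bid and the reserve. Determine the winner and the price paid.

Quill pays $34,000

Bids ranked: 37,000 (Quill) > 34,000 (Helix) > 24,500 (Arden) > 20,500 (Pike) > 18,500 (Onyx) > 16,500 (Larkspur) > …
Highest eligible bid: Quill at $37,000.
Second-highest bid $34,000 exceeds the reserve $23,500 → payment $34,000.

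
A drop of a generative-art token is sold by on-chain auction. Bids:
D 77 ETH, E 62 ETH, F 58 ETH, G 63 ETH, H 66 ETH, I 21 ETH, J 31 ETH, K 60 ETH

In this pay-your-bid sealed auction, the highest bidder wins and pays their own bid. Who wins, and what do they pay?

Pay-your-bid sealed auction: the highest bidder wins and pays their own bid.
Bids in order: 77 (D) > 66 (H) > 63 (G) > 62 (E) > 60 (K) > 58 (F) > …
D has the highest bid and pays exactly that: 77 ETH.

D pays 77 ETH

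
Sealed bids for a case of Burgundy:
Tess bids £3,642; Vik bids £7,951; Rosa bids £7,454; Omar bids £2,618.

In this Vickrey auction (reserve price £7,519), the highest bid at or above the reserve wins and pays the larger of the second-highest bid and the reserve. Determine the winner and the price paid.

Vik pays £7,519

Bids in order: 7,951 (Vik) > 7,454 (Rosa) > 3,642 (Tess) > 2,618 (Omar)
Vik has the top bid at or above the reserve (£7,951).
max(second-highest £7,454, reserve £7,519) = £7,519.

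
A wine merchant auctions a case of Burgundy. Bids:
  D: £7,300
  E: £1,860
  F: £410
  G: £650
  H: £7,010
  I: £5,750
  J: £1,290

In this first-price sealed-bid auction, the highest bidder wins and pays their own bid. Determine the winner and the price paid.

D pays £7,300

Sorting bids: 7,300 (D) > 7,010 (H) > 5,750 (I) > 1,860 (E) > 1,290 (J) > 650 (G) > …
First-price: D pays what they bid, £7,300.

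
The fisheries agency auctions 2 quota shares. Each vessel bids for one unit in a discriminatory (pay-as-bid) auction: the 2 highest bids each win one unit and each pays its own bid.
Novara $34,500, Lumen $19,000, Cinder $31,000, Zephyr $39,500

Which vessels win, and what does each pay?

Bids ranked high→low: 39,500 (Zephyr), 34,500 (Novara), 31,000 (Cinder), 19,000 (Lumen)
The 2 highest are Zephyr, Novara.
Each winner pays its own bid: Zephyr $39,500, Novara $34,500.

Zephyr $39,500, Novara $34,500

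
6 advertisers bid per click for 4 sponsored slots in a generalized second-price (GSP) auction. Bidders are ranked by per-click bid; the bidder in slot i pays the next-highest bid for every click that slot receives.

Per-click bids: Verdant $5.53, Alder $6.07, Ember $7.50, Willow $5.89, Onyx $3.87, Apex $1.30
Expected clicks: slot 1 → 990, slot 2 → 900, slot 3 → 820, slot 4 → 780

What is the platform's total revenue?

Per-click bids in order: $7.50 (Ember) > $6.07 (Alder) > $5.89 (Willow) > $5.53 (Verdant) > $3.87 (Onyx) > …
Slot 1: Ember pays $6.07 × 990 = $6009.30
Slot 2: Alder pays $5.89 × 900 = $5301.00
Slot 3: Willow pays $5.53 × 820 = $4534.60
Slot 4: Verdant pays $3.87 × 780 = $3018.60
Total = $18863.50

Total revenue: $18863.50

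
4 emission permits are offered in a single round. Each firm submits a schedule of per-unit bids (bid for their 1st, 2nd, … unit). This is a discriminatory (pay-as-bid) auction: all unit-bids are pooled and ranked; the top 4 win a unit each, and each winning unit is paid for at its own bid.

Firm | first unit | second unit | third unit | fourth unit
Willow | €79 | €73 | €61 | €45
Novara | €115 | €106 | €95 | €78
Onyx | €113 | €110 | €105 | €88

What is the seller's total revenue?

All unit-bids, highest first — top 4: 115 (Novara-1), 113 (Onyx-1), 110 (Onyx-2), 106 (Novara-2)
Next rejected bid: €105 (not a price — pay-as-bid).
Each winning unit pays its own bid.
Revenue = 115 + 113 + 110 + 106 = €444.

Total revenue: €444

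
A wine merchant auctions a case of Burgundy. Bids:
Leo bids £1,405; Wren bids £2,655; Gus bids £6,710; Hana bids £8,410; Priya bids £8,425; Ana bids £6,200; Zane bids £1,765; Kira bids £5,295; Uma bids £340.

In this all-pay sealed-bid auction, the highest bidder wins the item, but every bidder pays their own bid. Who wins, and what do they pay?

Priya pays £8,425

Sorting bids: 8,425 (Priya) > 8,410 (Hana) > 6,710 (Gus) > 6,200 (Ana) > 5,295 (Kira) > 2,655 (Wren) > …
Priya is highest and takes the item; every bidder forfeits their bid.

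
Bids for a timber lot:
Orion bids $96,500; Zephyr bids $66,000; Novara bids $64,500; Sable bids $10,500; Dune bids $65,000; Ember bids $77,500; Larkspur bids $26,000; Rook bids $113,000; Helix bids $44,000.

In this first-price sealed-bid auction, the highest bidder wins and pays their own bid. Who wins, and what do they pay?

Rook pays $113,000

Sorting bids: 113,000 (Rook) > 96,500 (Orion) > 77,500 (Ember) > 66,000 (Zephyr) > 65,000 (Dune) > 64,500 (Novara) > …
Rook has the highest bid and pays exactly that: $113,000.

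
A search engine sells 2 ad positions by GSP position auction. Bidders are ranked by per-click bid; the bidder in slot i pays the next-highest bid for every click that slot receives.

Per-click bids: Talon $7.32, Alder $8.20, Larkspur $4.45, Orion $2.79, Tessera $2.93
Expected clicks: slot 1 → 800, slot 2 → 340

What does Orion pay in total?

Sorting advertisers: $8.20 (Alder) > $7.32 (Talon) > $4.45 (Larkspur) > …
Orion ranks below slot 2 → no slot, pays nothing.

Orion pays $0.00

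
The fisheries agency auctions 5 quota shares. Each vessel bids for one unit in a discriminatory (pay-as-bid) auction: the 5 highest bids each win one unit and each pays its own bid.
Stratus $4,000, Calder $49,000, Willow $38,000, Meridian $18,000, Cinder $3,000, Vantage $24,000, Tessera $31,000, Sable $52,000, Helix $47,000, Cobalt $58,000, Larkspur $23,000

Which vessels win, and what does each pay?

Cobalt $58,000, Sable $52,000, Calder $49,000, Helix $47,000, Willow $38,000

Ordering the bids: 58,000 (Cobalt), 52,000 (Sable), 49,000 (Calder), 47,000 (Helix), 38,000 (Willow), 31,000 (Tessera), 24,000 (Vantage), …
The 5 highest are Cobalt, Sable, Calder, Helix, Willow.
Each winner pays its own bid: Cobalt $58,000, Sable $52,000, Calder $49,000, Helix $47,000, Willow $38,000.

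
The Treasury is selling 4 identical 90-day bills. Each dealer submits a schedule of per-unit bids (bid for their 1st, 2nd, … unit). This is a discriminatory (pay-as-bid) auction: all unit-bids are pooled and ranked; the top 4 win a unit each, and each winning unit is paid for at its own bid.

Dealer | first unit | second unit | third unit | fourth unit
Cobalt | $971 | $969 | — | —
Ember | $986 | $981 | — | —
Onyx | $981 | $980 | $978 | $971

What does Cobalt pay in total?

Cobalt pays $0

Pooled unit-bids ranked (top 4): 986 (Ember-1), 981 (Ember-2), 981 (Onyx-1), 980 (Onyx-2)
Next rejected bid: $978 (not a price — pay-as-bid).
Cobalt wins no units.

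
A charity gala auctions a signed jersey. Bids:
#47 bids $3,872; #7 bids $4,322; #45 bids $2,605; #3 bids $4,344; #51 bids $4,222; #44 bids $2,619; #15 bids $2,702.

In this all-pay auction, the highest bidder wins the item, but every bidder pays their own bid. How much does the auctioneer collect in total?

Bids in order: 4,344 (#3) > 4,322 (#7) > 4,222 (#51) > 3,872 (#47) > 2,702 (#15) > 2,619 (#44) > …
Every bidder forfeits their bid regardless of winning.
Revenue = 3,872 + 4,322 + 2,605 + 4,344 + 4,222 + 2,619 + 2,702 = $24,686.

Total revenue: $24,686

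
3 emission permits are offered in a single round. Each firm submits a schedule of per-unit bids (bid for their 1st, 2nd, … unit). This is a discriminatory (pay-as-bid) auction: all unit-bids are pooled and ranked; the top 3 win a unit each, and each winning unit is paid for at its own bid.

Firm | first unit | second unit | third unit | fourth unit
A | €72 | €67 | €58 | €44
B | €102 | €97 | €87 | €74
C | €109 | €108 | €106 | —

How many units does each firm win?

C 3

Merging the schedules and taking the best 3: 109 (C-1), 108 (C-2), 106 (C-3)
Next rejected bid: €102 (not a price — pay-as-bid).
Allocation: C 3.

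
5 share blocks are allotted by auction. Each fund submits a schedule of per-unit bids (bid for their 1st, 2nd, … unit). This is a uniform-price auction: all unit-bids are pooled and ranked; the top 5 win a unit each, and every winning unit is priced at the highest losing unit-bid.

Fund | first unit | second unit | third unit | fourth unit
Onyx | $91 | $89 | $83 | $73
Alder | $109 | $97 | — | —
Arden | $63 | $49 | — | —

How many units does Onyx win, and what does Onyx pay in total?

Onyx: 3 units, pays $219

Merging the schedules and taking the best 5: 109 (Alder-1), 97 (Alder-2), 91 (Onyx-1), 89 (Onyx-2), 83 (Onyx-3)
First bid not allocated: $73.
Onyx wins 3 unit(s) at $73 each.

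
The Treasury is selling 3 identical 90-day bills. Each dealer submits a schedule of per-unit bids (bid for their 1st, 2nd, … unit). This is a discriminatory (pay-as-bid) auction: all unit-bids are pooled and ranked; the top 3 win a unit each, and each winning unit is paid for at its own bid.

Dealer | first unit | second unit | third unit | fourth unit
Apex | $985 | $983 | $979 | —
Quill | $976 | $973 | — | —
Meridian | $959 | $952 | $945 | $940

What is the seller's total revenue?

All unit-bids, highest first — top 3: 985 (Apex-1), 983 (Apex-2), 979 (Apex-3)
Next rejected bid: $976 (not a price — pay-as-bid).
Each winning unit pays its own bid.
Revenue = 985 + 983 + 979 = $2,947.

Total revenue: $2,947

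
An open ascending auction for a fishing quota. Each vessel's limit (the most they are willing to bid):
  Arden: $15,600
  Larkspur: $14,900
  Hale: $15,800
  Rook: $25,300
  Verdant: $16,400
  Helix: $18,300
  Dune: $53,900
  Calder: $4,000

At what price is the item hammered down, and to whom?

Dune wins at $25,300

Limits in order: 53,900 (Dune) > 25,300 (Rook) > 18,300 (Helix) > 16,400 (Verdant) > 15,800 (Hale) > 15,600 (Arden) > …
Bidding ends when Rook exits at $25,300; Dune takes it.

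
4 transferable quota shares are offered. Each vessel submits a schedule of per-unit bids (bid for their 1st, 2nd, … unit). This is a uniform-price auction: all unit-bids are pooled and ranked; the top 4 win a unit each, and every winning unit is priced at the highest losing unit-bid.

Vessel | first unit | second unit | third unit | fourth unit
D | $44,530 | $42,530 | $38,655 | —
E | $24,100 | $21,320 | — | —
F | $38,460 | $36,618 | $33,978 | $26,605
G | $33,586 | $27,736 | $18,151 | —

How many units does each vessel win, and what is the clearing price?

All unit-bids, highest first — top 4: 44,530 (D-1), 42,530 (D-2), 38,655 (D-3), 38,460 (F-1)
The (k+1)-th unit-bid is $36,618.
Allocation: D 3, F 1.

D 3, F 1; clearing price $36,618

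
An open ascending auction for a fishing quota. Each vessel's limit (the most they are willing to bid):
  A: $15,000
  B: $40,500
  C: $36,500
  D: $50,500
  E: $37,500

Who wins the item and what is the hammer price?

D wins at $40,500

Rule: the price rises until one bidder remains; the winner pays the price at which the last rival dropped out.
Limits in order: 50,500 (D) > 40,500 (B) > 37,500 (E) > 36,500 (C) > 15,000 (A)
Once the price passes $40,500, only D is left; the hammer falls at B's limit of $40,500.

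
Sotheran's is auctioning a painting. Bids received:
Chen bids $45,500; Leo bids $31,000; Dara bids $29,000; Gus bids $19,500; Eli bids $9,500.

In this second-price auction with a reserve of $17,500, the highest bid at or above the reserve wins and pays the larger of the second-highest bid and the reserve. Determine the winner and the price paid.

Chen pays $31,000

Bids ranked: 45,500 (Chen) > 31,000 (Leo) > 29,000 (Dara) > 19,500 (Gus) > 9,500 (Eli)
Chen has the top bid at or above the reserve ($45,500).
max(second-highest $31,000, reserve $17,500) = $31,000; the reserve does not bind.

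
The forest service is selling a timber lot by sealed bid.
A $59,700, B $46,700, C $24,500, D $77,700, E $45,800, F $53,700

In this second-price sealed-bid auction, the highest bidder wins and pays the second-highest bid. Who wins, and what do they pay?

Second-price sealed-bid auction: the highest bidder wins and pays the second-highest bid.
Bids in order: 77,700 (D) > 59,700 (A) > 53,700 (F) > 46,700 (B) > 45,800 (E) > 24,500 (C)
D wins with the highest bid; price is set by the runner-up at $59,700.

D pays $59,700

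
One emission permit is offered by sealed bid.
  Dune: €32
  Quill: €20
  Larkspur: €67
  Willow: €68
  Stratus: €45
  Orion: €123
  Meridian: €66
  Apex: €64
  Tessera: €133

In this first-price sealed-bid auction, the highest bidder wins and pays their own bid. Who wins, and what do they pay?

Tessera pays €133

First-price sealed-bid auction: the highest bidder wins and pays their own bid.
Sorting bids: 133 (Tessera) > 123 (Orion) > 68 (Willow) > 67 (Larkspur) > 66 (Meridian) > 64 (Apex) > …
Tessera is highest → pays own bid, €133.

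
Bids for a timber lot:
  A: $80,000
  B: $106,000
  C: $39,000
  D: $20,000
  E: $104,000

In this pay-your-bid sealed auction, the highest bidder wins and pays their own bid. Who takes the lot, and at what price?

Sorting bids: 106,000 (B) > 104,000 (E) > 80,000 (A) > 39,000 (C) > 20,000 (D)
B has the highest bid and pays exactly that: $106,000.

B pays $106,000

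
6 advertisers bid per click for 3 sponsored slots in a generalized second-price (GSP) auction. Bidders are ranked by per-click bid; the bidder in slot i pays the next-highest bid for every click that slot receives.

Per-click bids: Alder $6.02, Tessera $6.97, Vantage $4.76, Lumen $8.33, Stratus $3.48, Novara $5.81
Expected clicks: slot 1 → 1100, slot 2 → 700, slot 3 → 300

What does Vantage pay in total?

Sorting advertisers: $8.33 (Lumen) > $6.97 (Tessera) > $6.02 (Alder) > $5.81 (Novara) > …
Vantage ranks below slot 3 → no slot, pays nothing.

Vantage pays $0.00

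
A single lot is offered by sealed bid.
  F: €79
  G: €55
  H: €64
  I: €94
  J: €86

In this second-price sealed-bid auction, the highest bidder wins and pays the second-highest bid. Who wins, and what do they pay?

I pays €86

Bids ranked: 94 (I) > 86 (J) > 79 (F) > 64 (H) > 55 (G)
I wins with the highest bid; price is set by the runner-up at €86.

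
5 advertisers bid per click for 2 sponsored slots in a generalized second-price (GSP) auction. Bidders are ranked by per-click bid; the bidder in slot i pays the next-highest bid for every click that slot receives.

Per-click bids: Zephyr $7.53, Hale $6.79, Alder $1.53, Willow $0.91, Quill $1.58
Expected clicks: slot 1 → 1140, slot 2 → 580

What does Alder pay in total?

Sorting advertisers: $7.53 (Zephyr) > $6.79 (Hale) > $1.58 (Quill) > …
Alder ranks below slot 2 → no slot, pays nothing.

Alder pays $0.00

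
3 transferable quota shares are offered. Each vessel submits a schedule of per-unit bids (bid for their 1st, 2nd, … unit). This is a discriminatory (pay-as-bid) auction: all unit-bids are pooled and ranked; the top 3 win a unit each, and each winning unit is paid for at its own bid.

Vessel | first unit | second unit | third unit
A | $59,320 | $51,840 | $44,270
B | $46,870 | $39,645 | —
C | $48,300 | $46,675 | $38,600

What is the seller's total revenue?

Total revenue: $159,460

Merging the schedules and taking the best 3: 59,320 (A-1), 51,840 (A-2), 48,300 (C-1)
Next rejected bid: $46,870 (not a price — pay-as-bid).
Each winning unit pays its own bid.
Revenue = 59,320 + 51,840 + 48,300 = $159,460.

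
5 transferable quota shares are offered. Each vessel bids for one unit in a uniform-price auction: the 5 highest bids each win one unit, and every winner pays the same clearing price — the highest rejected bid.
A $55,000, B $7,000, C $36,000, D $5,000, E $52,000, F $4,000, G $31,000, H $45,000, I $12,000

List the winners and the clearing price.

A, E, H, C, G; each pays $12,000

Sorting: 55,000 (A), 52,000 (E), 45,000 (H), 36,000 (C), 31,000 (G), 12,000 (I), 7,000 (B), …
The 5 highest are A, E, H, C, G.
First losing bid is I's $12,000, which sets the uniform price.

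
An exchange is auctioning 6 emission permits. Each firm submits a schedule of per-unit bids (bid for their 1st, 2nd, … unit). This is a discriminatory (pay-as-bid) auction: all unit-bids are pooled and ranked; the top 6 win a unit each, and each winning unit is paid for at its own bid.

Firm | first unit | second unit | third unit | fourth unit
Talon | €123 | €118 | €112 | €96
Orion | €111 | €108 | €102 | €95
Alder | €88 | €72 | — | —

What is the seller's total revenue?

Merging the schedules and taking the best 6: 123 (Talon-1), 118 (Talon-2), 112 (Talon-3), 111 (Orion-1), 108 (Orion-2), 102 (Orion-3)
Next rejected bid: €96 (not a price — pay-as-bid).
Each winning unit pays its own bid.
Revenue = 123 + 118 + 112 + 111 + 108 + 102 = €674.

Total revenue: €674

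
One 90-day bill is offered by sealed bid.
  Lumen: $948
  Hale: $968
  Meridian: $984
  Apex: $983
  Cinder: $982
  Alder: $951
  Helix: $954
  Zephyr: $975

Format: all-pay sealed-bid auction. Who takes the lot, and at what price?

Rule: the highest bidder wins the item, but every bidder pays their own bid.
Bids in order: 984 (Meridian) > 983 (Apex) > 982 (Cinder) > 975 (Zephyr) > 968 (Hale) > 954 (Helix) > …
Meridian is highest and takes the item; every bidder forfeits their bid.

Meridian pays $984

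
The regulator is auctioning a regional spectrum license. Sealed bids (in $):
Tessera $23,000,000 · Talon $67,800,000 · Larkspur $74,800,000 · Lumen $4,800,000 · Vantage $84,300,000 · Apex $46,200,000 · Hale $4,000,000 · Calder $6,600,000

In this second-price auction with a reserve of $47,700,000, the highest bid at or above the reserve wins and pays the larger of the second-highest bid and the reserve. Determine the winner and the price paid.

Bids in order: 84,300,000 (Vantage) > 74,800,000 (Larkspur) > 67,800,000 (Talon) > 46,200,000 (Apex) > 23,000,000 (Tessera) > 6,600,000 (Calder) > …
Vantage has the top bid at or above the reserve ($84,300,000).
max(second-highest $74,800,000, reserve $47,700,000) = $74,800,000; the reserve does not bind.

Vantage pays $74,800,000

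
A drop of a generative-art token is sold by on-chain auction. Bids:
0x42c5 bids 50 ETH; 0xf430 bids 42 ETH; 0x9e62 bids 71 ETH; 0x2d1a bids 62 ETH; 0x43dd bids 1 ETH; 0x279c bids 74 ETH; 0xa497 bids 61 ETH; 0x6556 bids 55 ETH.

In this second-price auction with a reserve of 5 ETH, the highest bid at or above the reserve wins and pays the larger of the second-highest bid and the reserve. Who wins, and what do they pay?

0x279c pays 71 ETH

Sorting bids: 74 (0x279c) > 71 (0x9e62) > 62 (0x2d1a) > 61 (0xa497) > 55 (0x6556) > 50 (0x42c5) > …
Highest eligible bid: 0x279c at 74 ETH.
max(second-highest 71 ETH, reserve 5 ETH) = 71 ETH; the reserve does not bind.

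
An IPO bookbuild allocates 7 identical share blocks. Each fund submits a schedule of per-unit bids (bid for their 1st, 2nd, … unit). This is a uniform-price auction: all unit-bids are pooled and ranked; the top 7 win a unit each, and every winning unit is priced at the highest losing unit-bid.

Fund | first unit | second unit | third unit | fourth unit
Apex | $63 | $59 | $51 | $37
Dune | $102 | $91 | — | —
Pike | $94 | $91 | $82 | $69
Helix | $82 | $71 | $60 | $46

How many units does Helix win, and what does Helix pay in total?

Helix: 2 units, pays $138

All unit-bids, highest first — top 7: 102 (Dune-1), 94 (Pike-1), 91 (Dune-2), 91 (Pike-2), 82 (Pike-3), 82 (Helix-1), 71 (Helix-2)
Highest rejected unit-bid = $69.
Helix wins 2 unit(s) at $69 each.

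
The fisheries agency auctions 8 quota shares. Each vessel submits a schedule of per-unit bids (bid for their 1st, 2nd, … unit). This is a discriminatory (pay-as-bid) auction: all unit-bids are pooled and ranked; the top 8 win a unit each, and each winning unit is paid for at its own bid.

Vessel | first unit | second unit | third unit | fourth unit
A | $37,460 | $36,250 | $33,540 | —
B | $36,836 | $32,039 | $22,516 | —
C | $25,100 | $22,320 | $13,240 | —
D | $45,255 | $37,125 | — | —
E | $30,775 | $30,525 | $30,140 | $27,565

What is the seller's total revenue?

All unit-bids, highest first — top 8: 45,255 (D-1), 37,460 (A-1), 37,125 (D-2), 36,836 (B-1), 36,250 (A-2), 33,540 (A-3), 32,039 (B-2), 30,775 (E-1)
Next rejected bid: $30,525 (not a price — pay-as-bid).
Each winning unit pays its own bid.
Revenue = 45,255 + 37,460 + 37,125 + 36,836 + 36,250 + 33,540 + 32,039 + 30,775 = $289,280.

Total revenue: $289,280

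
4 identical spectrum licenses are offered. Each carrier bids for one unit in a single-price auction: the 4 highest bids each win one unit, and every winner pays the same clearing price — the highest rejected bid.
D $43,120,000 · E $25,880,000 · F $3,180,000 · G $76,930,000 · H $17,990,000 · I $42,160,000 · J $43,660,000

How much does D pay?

Bids ranked high→low: 76,930,000 (G), 43,660,000 (J), 43,120,000 (D), 42,160,000 (I), 25,880,000 (E), 17,990,000 (H), …
Winners (4 units): G, J, D, I.
Highest unsuccessful bid: $25,880,000 → clearing price.
D wins → pays $25,880,000.

D pays $25,880,000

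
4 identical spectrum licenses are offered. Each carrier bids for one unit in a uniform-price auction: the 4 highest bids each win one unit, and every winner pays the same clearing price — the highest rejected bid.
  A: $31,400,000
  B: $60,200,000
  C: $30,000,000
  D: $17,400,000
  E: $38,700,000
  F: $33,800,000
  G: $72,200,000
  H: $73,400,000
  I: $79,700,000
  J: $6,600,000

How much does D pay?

D pays $0

Ordering the bids: 79,700,000 (I), 73,400,000 (H), 72,200,000 (G), 60,200,000 (B), 38,700,000 (E), 33,800,000 (F), …
Winners (4 units): I, H, G, B.
Highest unsuccessful bid: $38,700,000 → clearing price.
D does not win → pays $0.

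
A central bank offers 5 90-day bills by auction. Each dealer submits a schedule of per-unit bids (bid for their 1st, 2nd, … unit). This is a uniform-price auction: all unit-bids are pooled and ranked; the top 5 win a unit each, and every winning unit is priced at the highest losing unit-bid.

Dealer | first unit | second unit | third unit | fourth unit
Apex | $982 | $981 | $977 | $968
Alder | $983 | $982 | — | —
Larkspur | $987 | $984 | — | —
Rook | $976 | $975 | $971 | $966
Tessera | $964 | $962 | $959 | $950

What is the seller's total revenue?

Total revenue: $4,905

Pooled unit-bids ranked (top 5): 987 (Larkspur-1), 984 (Larkspur-2), 983 (Alder-1), 982 (Apex-1), 982 (Alder-2)
First bid not allocated: $981.
Allocation: Alder 2, Apex 1, Larkspur 2. Every unit priced at $981.
Revenue = 5 × 981 = $4,905.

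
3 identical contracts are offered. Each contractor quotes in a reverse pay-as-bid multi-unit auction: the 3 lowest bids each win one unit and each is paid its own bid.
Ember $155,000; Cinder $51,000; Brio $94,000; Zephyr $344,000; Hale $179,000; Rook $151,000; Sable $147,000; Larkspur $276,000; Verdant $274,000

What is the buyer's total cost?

Ordering the bids: 51,000 (Cinder), 94,000 (Brio), 147,000 (Sable), 151,000 (Rook), 155,000 (Ember), …
Lowest 3: Cinder, Brio, Sable.
Total cost = 51,000 + 94,000 + 147,000 = $292,000.

Total cost: $292,000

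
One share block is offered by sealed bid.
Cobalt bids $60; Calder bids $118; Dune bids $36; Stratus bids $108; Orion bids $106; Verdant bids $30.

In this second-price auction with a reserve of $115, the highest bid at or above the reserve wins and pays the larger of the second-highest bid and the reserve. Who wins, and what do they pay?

Calder pays $115

Second-price auction with a reserve of $115: the highest bid at or above the reserve wins and pays the larger of the second-highest bid and the reserve.
Bids in order: 118 (Calder) > 108 (Stratus) > 106 (Orion) > 60 (Cobalt) > 36 (Dune) > 30 (Verdant)
Highest eligible bid: Calder at $118.
max(second-highest $108, reserve $115) = $115.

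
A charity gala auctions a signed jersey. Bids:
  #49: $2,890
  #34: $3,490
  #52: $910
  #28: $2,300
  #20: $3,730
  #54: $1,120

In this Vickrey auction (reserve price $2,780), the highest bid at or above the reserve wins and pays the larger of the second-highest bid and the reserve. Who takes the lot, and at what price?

Bids ranked: 3,730 (#20) > 3,490 (#34) > 2,890 (#49) > 2,300 (#28) > 1,120 (#54) > 910 (#52)
Highest eligible bid: #20 at $3,730.
max(second-highest $3,490, reserve $2,780) = $3,490; the reserve does not bind.

#20 pays $3,490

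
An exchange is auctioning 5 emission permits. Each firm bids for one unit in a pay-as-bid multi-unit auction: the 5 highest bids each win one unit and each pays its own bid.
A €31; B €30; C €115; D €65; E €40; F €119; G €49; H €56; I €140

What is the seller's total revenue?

Bids ranked high→low: 140 (I), 119 (F), 115 (C), 65 (D), 56 (H), 49 (G), 40 (E), …
Top 5: I, F, C, D, H.
Total revenue = 140 + 119 + 115 + 65 + 56 = €495.

Total revenue: €495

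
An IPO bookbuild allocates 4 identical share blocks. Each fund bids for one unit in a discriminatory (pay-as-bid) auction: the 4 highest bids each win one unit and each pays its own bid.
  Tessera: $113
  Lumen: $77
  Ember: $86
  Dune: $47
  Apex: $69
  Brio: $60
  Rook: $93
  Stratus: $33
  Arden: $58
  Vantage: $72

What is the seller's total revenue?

Sorting: 113 (Tessera), 93 (Rook), 86 (Ember), 77 (Lumen), 72 (Vantage), 69 (Apex), …
The 4 highest are Tessera, Rook, Ember, Lumen.
Total revenue = 113 + 93 + 86 + 77 = $369.

Total revenue: $369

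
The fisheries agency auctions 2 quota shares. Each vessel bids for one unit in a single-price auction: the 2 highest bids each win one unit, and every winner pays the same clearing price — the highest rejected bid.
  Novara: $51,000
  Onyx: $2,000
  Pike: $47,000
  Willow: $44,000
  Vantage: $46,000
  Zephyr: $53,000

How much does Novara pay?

Bids ranked high→low: 53,000 (Zephyr), 51,000 (Novara), 47,000 (Pike), 46,000 (Vantage), …
Top 2: Zephyr, Novara.
Clearing price = highest rejected bid = $47,000.
Novara wins → pays $47,000.

Novara pays $47,000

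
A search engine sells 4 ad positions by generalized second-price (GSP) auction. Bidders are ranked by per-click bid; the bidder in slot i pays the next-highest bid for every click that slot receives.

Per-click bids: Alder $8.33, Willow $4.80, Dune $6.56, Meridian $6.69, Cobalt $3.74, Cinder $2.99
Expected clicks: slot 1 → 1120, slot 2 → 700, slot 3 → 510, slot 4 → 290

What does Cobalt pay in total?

Cobalt pays $0.00

Per-click bids in order: $8.33 (Alder) > $6.69 (Meridian) > $6.56 (Dune) > $4.80 (Willow) > $3.74 (Cobalt) > …
Cobalt ranks below slot 4 → no slot, pays nothing.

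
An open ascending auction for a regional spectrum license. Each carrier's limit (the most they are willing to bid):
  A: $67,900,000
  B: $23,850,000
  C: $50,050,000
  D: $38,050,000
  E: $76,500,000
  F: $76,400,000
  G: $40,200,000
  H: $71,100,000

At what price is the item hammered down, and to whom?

E wins at $76,400,000

Sorting limits: 76,500,000 (E) > 76,400,000 (F) > 71,100,000 (H) > 67,900,000 (A) > 50,050,000 (C) > 40,200,000 (G) > …
Bidding ends when F exits at $76,400,000; E takes it.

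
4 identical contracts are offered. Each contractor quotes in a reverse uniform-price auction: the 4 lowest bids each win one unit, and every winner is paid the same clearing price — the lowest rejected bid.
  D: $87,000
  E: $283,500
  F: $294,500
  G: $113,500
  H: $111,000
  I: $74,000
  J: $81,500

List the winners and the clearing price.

I, J, D, H; each is paid $113,500

Ordering the bids: 74,000 (I), 81,500 (J), 87,000 (D), 111,000 (H), 113,500 (G), 283,500 (E), …
The 4 lowest are I, J, D, H.
First losing bid is G's $113,500, which sets the uniform price.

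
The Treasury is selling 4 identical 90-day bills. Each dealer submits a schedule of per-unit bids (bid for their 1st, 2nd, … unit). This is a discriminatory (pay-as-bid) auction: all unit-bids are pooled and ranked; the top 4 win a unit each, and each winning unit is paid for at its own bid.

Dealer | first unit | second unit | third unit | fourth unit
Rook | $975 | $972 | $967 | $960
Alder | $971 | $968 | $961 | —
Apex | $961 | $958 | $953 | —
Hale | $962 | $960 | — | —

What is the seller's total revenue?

Pooled unit-bids ranked (top 4): 975 (Rook-1), 972 (Rook-2), 971 (Alder-1), 968 (Alder-2)
Next rejected bid: $967 (not a price — pay-as-bid).
Each winning unit pays its own bid.
Revenue = 975 + 972 + 971 + 968 = $3,886.

Total revenue: $3,886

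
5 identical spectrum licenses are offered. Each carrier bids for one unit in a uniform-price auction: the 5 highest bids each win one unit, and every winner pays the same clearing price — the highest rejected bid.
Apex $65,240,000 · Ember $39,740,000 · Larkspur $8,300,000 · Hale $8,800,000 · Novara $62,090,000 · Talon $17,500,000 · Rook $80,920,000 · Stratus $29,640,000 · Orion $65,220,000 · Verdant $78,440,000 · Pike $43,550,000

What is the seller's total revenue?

Bids ranked high→low: 80,920,000 (Rook), 78,440,000 (Verdant), 65,240,000 (Apex), 65,220,000 (Orion), 62,090,000 (Novara), 43,550,000 (Pike), 39,740,000 (Ember), …
Winners (5 units): Rook, Verdant, Apex, Orion, Novara.
First losing bid is Pike's $43,550,000, which sets the uniform price.
Total revenue = 5 × $43,550,000 = $217,750,000.

Total revenue: $217,750,000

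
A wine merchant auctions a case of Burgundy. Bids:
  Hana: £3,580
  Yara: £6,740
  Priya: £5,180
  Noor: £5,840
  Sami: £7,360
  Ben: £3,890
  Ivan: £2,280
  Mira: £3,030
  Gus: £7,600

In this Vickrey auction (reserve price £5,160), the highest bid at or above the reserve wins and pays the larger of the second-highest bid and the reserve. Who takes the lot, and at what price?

Bids in order: 7,600 (Gus) > 7,360 (Sami) > 6,740 (Yara) > 5,840 (Noor) > 5,180 (Priya) > 3,890 (Ben) > …
Highest eligible bid: Gus at £7,600.
max(second-highest £7,360, reserve £5,160) = £7,360; the reserve does not bind.

Gus pays £7,360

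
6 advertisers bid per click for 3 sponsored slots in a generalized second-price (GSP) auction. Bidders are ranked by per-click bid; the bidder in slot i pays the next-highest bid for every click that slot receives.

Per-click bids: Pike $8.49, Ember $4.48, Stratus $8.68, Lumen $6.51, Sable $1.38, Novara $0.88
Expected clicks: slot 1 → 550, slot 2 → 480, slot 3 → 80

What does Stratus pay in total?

Per-click bids in order: $8.68 (Stratus) > $8.49 (Pike) > $6.51 (Lumen) > $4.48 (Ember) > …
Stratus holds slot 1 → pays next bid $8.49 × 550 clicks = $4669.50.

Stratus pays $4669.50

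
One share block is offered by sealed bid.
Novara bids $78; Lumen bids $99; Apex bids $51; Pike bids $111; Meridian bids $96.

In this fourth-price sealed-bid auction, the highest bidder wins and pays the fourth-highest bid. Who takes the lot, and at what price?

Pike pays $78

Fourth-price sealed-bid auction: the highest bidder wins and pays the fourth-highest bid.
Bids in order: 111 (Pike) > 99 (Lumen) > 96 (Meridian) > 78 (Novara) > 51 (Apex)
Pike wins; payment is bid #4 in the ranking = $78.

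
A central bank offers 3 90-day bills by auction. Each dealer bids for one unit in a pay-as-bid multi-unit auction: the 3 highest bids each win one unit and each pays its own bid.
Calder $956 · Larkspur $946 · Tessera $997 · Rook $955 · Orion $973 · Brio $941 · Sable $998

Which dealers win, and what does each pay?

Sable $998, Tessera $997, Orion $973

Sorting: 998 (Sable), 997 (Tessera), 973 (Orion), 956 (Calder), 955 (Rook), …
Winners (3 units): Sable, Tessera, Orion.
Each winner pays its own bid: Sable $998, Tessera $997, Orion $973.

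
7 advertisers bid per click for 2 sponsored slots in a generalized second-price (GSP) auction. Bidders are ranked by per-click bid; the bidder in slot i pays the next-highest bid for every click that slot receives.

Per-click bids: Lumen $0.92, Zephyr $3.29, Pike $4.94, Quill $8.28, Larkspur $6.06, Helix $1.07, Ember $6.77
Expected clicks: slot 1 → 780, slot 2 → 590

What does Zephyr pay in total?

Zephyr pays $0.00

Sorting advertisers: $8.28 (Quill) > $6.77 (Ember) > $6.06 (Larkspur) > …
Zephyr ranks below slot 2 → no slot, pays nothing.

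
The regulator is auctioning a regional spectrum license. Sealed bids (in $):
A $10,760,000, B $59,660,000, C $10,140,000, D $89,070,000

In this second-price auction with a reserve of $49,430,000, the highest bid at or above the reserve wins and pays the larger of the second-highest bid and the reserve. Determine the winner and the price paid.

D pays $59,660,000

Second-price auction with a reserve of $49,430,000: the highest bid at or above the reserve wins and pays the larger of the second-highest bid and the reserve.
Bids in order: 89,070,000 (D) > 59,660,000 (B) > 10,760,000 (A) > 10,140,000 (C)
D has the top bid at or above the reserve ($89,070,000).
max(second-highest $59,660,000, reserve $49,430,000) = $59,660,000; the reserve does not bind.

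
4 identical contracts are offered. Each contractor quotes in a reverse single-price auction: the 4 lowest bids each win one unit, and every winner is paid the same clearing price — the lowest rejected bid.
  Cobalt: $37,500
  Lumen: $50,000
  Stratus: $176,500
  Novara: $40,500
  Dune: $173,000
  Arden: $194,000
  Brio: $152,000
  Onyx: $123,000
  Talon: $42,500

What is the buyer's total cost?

Total cost: $492,000

Ordering the bids: 37,500 (Cobalt), 40,500 (Novara), 42,500 (Talon), 50,000 (Lumen), 123,000 (Onyx), 152,000 (Brio), …
Winners (4 units): Cobalt, Novara, Talon, Lumen.
Lowest unsuccessful bid: $123,000 → clearing price.
Total cost = 4 × $123,000 = $492,000.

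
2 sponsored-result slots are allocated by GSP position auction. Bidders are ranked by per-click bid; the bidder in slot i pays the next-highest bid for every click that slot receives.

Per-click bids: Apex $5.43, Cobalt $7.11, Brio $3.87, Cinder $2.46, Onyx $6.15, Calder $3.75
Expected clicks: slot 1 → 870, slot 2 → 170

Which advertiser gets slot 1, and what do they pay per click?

Cobalt; $6.15 per click

Sorting advertisers: $7.11 (Cobalt) > $6.15 (Onyx) > $5.43 (Apex) > …
Slot 1 goes to the first-ranked bidder, Cobalt, who pays the next bid down: $6.15/click.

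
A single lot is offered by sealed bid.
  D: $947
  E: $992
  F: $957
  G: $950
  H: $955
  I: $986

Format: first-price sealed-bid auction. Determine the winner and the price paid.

First-price sealed-bid auction: the highest bidder wins and pays their own bid.
Bids ranked: 992 (E) > 986 (I) > 957 (F) > 955 (H) > 950 (G) > 947 (D)
E is highest → pays own bid, $992.

E pays $992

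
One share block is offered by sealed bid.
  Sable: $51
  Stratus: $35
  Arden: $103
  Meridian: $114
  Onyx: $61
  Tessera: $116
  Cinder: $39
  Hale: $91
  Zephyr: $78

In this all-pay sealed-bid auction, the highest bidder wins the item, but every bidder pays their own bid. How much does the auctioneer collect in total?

Sorting bids: 116 (Tessera) > 114 (Meridian) > 103 (Arden) > 91 (Hale) > 78 (Zephyr) > 61 (Onyx) > …
Tessera wins with the top bid; all bids are sunk regardless.
Every bidder forfeits their bid regardless of winning.
Revenue = 51 + 35 + 103 + 114 + 61 + 116 + 39 + 91 + 78 = $688.

Total revenue: $688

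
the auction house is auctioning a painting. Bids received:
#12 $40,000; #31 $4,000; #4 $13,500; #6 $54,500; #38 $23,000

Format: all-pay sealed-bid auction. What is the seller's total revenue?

Rule: the highest bidder wins the item, but every bidder pays their own bid.
Sorting bids: 54,500 (#6) > 40,000 (#12) > 23,000 (#38) > 13,500 (#4) > 4,000 (#31)
#6 wins with the top bid; all bids are sunk regardless.
Every bidder forfeits their bid regardless of winning.
Revenue = 40,000 + 4,000 + 13,500 + 54,500 + 23,000 = $135,000.

Total revenue: $135,000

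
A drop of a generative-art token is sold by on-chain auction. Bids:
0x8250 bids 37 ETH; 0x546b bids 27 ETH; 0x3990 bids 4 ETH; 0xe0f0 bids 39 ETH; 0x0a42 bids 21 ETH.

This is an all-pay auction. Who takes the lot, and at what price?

0xe0f0 pays 39 ETH

Bids ranked: 39 (0xe0f0) > 37 (0x8250) > 27 (0x546b) > 21 (0x0a42) > 4 (0x3990)
0xe0f0 wins with the top bid; all bids are sunk regardless.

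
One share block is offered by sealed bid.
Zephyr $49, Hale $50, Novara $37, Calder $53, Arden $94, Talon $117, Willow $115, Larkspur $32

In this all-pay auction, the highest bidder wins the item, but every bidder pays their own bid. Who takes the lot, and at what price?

Talon pays $117

Bids ranked: 117 (Talon) > 115 (Willow) > 94 (Arden) > 53 (Calder) > 50 (Hale) > 49 (Zephyr) > …
Talon is highest and takes the item; every bidder forfeits their bid.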